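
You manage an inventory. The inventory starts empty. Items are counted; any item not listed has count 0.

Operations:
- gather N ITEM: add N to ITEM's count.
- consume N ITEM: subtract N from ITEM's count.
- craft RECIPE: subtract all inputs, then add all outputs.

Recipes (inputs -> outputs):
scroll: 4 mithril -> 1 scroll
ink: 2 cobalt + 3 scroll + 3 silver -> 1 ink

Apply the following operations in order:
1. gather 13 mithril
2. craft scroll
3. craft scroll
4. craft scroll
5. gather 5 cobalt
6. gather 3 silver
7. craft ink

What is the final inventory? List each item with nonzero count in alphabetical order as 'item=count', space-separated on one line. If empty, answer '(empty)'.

After 1 (gather 13 mithril): mithril=13
After 2 (craft scroll): mithril=9 scroll=1
After 3 (craft scroll): mithril=5 scroll=2
After 4 (craft scroll): mithril=1 scroll=3
After 5 (gather 5 cobalt): cobalt=5 mithril=1 scroll=3
After 6 (gather 3 silver): cobalt=5 mithril=1 scroll=3 silver=3
After 7 (craft ink): cobalt=3 ink=1 mithril=1

Answer: cobalt=3 ink=1 mithril=1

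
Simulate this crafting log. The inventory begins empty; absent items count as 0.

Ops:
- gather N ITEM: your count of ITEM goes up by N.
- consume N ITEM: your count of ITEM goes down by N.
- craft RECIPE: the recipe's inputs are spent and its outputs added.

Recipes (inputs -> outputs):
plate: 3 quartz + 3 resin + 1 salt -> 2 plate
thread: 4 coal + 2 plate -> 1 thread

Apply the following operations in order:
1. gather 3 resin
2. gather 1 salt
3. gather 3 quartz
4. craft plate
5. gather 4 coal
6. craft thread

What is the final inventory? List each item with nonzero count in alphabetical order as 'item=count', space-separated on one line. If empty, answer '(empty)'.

Answer: thread=1

Derivation:
After 1 (gather 3 resin): resin=3
After 2 (gather 1 salt): resin=3 salt=1
After 3 (gather 3 quartz): quartz=3 resin=3 salt=1
After 4 (craft plate): plate=2
After 5 (gather 4 coal): coal=4 plate=2
After 6 (craft thread): thread=1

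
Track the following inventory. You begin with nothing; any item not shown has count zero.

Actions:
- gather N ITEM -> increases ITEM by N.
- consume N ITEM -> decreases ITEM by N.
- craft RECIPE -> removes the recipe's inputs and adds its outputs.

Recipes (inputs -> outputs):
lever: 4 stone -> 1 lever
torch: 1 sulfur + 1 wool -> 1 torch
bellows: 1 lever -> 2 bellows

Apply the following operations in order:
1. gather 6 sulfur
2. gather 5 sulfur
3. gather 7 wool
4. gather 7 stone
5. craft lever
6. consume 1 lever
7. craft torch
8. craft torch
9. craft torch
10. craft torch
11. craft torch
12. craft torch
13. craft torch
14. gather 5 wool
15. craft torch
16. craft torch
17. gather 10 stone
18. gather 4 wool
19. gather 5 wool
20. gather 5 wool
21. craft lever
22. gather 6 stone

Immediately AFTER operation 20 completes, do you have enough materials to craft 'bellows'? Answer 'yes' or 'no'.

After 1 (gather 6 sulfur): sulfur=6
After 2 (gather 5 sulfur): sulfur=11
After 3 (gather 7 wool): sulfur=11 wool=7
After 4 (gather 7 stone): stone=7 sulfur=11 wool=7
After 5 (craft lever): lever=1 stone=3 sulfur=11 wool=7
After 6 (consume 1 lever): stone=3 sulfur=11 wool=7
After 7 (craft torch): stone=3 sulfur=10 torch=1 wool=6
After 8 (craft torch): stone=3 sulfur=9 torch=2 wool=5
After 9 (craft torch): stone=3 sulfur=8 torch=3 wool=4
After 10 (craft torch): stone=3 sulfur=7 torch=4 wool=3
After 11 (craft torch): stone=3 sulfur=6 torch=5 wool=2
After 12 (craft torch): stone=3 sulfur=5 torch=6 wool=1
After 13 (craft torch): stone=3 sulfur=4 torch=7
After 14 (gather 5 wool): stone=3 sulfur=4 torch=7 wool=5
After 15 (craft torch): stone=3 sulfur=3 torch=8 wool=4
After 16 (craft torch): stone=3 sulfur=2 torch=9 wool=3
After 17 (gather 10 stone): stone=13 sulfur=2 torch=9 wool=3
After 18 (gather 4 wool): stone=13 sulfur=2 torch=9 wool=7
After 19 (gather 5 wool): stone=13 sulfur=2 torch=9 wool=12
After 20 (gather 5 wool): stone=13 sulfur=2 torch=9 wool=17

Answer: no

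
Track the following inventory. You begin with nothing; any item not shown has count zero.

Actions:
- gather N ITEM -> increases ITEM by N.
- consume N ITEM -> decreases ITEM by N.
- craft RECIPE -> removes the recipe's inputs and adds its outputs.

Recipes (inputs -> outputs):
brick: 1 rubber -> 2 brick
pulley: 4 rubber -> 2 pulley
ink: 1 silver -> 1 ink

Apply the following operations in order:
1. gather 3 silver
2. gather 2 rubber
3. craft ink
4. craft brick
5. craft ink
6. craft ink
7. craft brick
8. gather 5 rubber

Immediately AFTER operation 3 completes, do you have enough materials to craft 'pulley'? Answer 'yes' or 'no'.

Answer: no

Derivation:
After 1 (gather 3 silver): silver=3
After 2 (gather 2 rubber): rubber=2 silver=3
After 3 (craft ink): ink=1 rubber=2 silver=2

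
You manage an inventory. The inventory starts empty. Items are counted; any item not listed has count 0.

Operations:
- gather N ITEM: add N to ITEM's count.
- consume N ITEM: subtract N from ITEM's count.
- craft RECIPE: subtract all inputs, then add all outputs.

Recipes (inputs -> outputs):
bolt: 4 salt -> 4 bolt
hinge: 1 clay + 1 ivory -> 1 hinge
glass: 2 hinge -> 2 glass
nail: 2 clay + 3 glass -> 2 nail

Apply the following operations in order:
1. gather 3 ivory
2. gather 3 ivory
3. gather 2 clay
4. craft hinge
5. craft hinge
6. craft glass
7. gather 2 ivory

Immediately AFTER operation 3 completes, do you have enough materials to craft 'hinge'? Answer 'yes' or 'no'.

After 1 (gather 3 ivory): ivory=3
After 2 (gather 3 ivory): ivory=6
After 3 (gather 2 clay): clay=2 ivory=6

Answer: yes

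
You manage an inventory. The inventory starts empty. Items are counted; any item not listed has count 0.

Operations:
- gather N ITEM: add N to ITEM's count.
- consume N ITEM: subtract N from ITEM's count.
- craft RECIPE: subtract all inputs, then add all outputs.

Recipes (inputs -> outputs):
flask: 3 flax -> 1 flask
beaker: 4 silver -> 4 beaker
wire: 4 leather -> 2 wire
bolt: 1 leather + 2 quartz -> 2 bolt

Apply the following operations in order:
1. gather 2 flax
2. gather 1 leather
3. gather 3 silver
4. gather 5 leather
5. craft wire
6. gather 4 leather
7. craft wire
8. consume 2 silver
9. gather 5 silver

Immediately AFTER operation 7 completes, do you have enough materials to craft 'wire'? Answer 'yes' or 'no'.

After 1 (gather 2 flax): flax=2
After 2 (gather 1 leather): flax=2 leather=1
After 3 (gather 3 silver): flax=2 leather=1 silver=3
After 4 (gather 5 leather): flax=2 leather=6 silver=3
After 5 (craft wire): flax=2 leather=2 silver=3 wire=2
After 6 (gather 4 leather): flax=2 leather=6 silver=3 wire=2
After 7 (craft wire): flax=2 leather=2 silver=3 wire=4

Answer: no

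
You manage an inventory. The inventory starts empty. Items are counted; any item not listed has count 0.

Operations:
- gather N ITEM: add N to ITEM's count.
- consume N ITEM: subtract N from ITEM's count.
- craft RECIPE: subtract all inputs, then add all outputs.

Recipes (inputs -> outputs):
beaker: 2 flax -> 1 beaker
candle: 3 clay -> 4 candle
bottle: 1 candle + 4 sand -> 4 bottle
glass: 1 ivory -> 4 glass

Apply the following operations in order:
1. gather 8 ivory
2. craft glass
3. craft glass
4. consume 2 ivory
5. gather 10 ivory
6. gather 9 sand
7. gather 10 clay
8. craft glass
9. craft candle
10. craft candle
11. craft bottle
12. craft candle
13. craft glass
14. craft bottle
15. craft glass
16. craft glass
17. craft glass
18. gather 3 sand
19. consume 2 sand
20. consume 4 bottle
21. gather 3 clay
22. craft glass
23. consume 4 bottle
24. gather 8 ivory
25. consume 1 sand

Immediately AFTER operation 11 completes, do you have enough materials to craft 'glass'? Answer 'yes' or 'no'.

Answer: yes

Derivation:
After 1 (gather 8 ivory): ivory=8
After 2 (craft glass): glass=4 ivory=7
After 3 (craft glass): glass=8 ivory=6
After 4 (consume 2 ivory): glass=8 ivory=4
After 5 (gather 10 ivory): glass=8 ivory=14
After 6 (gather 9 sand): glass=8 ivory=14 sand=9
After 7 (gather 10 clay): clay=10 glass=8 ivory=14 sand=9
After 8 (craft glass): clay=10 glass=12 ivory=13 sand=9
After 9 (craft candle): candle=4 clay=7 glass=12 ivory=13 sand=9
After 10 (craft candle): candle=8 clay=4 glass=12 ivory=13 sand=9
After 11 (craft bottle): bottle=4 candle=7 clay=4 glass=12 ivory=13 sand=5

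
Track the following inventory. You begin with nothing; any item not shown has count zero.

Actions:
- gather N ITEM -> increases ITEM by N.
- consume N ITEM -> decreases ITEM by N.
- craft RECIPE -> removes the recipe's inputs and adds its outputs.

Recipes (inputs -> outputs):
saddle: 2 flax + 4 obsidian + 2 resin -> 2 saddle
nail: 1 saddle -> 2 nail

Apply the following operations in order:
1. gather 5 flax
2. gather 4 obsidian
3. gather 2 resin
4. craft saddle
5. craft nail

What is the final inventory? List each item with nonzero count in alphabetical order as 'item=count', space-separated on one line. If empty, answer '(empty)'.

Answer: flax=3 nail=2 saddle=1

Derivation:
After 1 (gather 5 flax): flax=5
After 2 (gather 4 obsidian): flax=5 obsidian=4
After 3 (gather 2 resin): flax=5 obsidian=4 resin=2
After 4 (craft saddle): flax=3 saddle=2
After 5 (craft nail): flax=3 nail=2 saddle=1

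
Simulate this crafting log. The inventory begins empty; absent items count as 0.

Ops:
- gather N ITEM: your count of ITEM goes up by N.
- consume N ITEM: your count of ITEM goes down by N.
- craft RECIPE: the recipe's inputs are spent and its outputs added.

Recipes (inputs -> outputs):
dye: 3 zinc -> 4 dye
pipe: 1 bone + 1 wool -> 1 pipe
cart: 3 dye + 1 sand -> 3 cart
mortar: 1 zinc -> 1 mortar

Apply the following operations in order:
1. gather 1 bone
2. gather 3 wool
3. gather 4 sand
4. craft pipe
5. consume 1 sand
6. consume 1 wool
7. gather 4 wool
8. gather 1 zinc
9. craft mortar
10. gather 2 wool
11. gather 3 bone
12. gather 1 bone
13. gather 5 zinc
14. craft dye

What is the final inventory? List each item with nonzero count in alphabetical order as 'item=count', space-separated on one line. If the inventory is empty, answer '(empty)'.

After 1 (gather 1 bone): bone=1
After 2 (gather 3 wool): bone=1 wool=3
After 3 (gather 4 sand): bone=1 sand=4 wool=3
After 4 (craft pipe): pipe=1 sand=4 wool=2
After 5 (consume 1 sand): pipe=1 sand=3 wool=2
After 6 (consume 1 wool): pipe=1 sand=3 wool=1
After 7 (gather 4 wool): pipe=1 sand=3 wool=5
After 8 (gather 1 zinc): pipe=1 sand=3 wool=5 zinc=1
After 9 (craft mortar): mortar=1 pipe=1 sand=3 wool=5
After 10 (gather 2 wool): mortar=1 pipe=1 sand=3 wool=7
After 11 (gather 3 bone): bone=3 mortar=1 pipe=1 sand=3 wool=7
After 12 (gather 1 bone): bone=4 mortar=1 pipe=1 sand=3 wool=7
After 13 (gather 5 zinc): bone=4 mortar=1 pipe=1 sand=3 wool=7 zinc=5
After 14 (craft dye): bone=4 dye=4 mortar=1 pipe=1 sand=3 wool=7 zinc=2

Answer: bone=4 dye=4 mortar=1 pipe=1 sand=3 wool=7 zinc=2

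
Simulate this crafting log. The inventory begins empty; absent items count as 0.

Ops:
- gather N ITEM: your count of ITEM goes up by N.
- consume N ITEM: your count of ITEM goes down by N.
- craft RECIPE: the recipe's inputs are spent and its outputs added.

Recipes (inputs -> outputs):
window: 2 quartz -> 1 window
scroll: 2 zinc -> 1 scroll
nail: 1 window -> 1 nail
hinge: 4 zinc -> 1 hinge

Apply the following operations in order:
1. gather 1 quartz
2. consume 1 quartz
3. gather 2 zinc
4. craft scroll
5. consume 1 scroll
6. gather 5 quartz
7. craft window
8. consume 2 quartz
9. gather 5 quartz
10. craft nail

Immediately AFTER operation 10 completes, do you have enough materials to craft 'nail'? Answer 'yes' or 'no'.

Answer: no

Derivation:
After 1 (gather 1 quartz): quartz=1
After 2 (consume 1 quartz): (empty)
After 3 (gather 2 zinc): zinc=2
After 4 (craft scroll): scroll=1
After 5 (consume 1 scroll): (empty)
After 6 (gather 5 quartz): quartz=5
After 7 (craft window): quartz=3 window=1
After 8 (consume 2 quartz): quartz=1 window=1
After 9 (gather 5 quartz): quartz=6 window=1
After 10 (craft nail): nail=1 quartz=6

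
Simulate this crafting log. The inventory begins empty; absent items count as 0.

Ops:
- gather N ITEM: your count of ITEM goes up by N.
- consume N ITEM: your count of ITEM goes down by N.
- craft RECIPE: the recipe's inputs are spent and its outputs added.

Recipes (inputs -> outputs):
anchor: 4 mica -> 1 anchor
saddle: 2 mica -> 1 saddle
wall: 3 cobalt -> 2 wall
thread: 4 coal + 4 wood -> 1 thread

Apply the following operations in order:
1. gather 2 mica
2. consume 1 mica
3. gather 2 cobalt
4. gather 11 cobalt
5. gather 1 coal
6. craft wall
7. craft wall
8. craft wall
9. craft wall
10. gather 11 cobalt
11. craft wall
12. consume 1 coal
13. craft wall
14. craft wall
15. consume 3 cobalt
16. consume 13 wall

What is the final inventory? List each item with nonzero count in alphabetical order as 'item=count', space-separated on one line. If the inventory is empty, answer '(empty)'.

Answer: mica=1 wall=1

Derivation:
After 1 (gather 2 mica): mica=2
After 2 (consume 1 mica): mica=1
After 3 (gather 2 cobalt): cobalt=2 mica=1
After 4 (gather 11 cobalt): cobalt=13 mica=1
After 5 (gather 1 coal): coal=1 cobalt=13 mica=1
After 6 (craft wall): coal=1 cobalt=10 mica=1 wall=2
After 7 (craft wall): coal=1 cobalt=7 mica=1 wall=4
After 8 (craft wall): coal=1 cobalt=4 mica=1 wall=6
After 9 (craft wall): coal=1 cobalt=1 mica=1 wall=8
After 10 (gather 11 cobalt): coal=1 cobalt=12 mica=1 wall=8
After 11 (craft wall): coal=1 cobalt=9 mica=1 wall=10
After 12 (consume 1 coal): cobalt=9 mica=1 wall=10
After 13 (craft wall): cobalt=6 mica=1 wall=12
After 14 (craft wall): cobalt=3 mica=1 wall=14
After 15 (consume 3 cobalt): mica=1 wall=14
After 16 (consume 13 wall): mica=1 wall=1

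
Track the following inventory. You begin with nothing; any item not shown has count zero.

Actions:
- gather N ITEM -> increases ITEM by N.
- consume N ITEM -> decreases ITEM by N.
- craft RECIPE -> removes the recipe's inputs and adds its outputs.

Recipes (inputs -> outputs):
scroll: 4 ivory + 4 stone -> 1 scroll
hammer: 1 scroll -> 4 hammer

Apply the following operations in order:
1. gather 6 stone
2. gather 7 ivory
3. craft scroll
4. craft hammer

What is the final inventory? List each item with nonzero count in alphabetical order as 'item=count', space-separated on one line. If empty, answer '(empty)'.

Answer: hammer=4 ivory=3 stone=2

Derivation:
After 1 (gather 6 stone): stone=6
After 2 (gather 7 ivory): ivory=7 stone=6
After 3 (craft scroll): ivory=3 scroll=1 stone=2
After 4 (craft hammer): hammer=4 ivory=3 stone=2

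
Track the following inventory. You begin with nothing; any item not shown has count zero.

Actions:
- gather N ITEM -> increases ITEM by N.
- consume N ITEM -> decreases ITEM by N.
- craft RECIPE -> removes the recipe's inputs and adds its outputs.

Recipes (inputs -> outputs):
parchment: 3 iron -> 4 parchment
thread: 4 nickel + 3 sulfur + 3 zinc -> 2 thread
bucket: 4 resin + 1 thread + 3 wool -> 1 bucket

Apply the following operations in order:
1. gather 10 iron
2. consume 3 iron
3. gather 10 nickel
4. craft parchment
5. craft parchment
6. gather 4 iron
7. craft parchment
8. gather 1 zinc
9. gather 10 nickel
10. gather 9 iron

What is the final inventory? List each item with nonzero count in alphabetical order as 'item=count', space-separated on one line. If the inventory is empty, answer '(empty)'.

Answer: iron=11 nickel=20 parchment=12 zinc=1

Derivation:
After 1 (gather 10 iron): iron=10
After 2 (consume 3 iron): iron=7
After 3 (gather 10 nickel): iron=7 nickel=10
After 4 (craft parchment): iron=4 nickel=10 parchment=4
After 5 (craft parchment): iron=1 nickel=10 parchment=8
After 6 (gather 4 iron): iron=5 nickel=10 parchment=8
After 7 (craft parchment): iron=2 nickel=10 parchment=12
After 8 (gather 1 zinc): iron=2 nickel=10 parchment=12 zinc=1
After 9 (gather 10 nickel): iron=2 nickel=20 parchment=12 zinc=1
After 10 (gather 9 iron): iron=11 nickel=20 parchment=12 zinc=1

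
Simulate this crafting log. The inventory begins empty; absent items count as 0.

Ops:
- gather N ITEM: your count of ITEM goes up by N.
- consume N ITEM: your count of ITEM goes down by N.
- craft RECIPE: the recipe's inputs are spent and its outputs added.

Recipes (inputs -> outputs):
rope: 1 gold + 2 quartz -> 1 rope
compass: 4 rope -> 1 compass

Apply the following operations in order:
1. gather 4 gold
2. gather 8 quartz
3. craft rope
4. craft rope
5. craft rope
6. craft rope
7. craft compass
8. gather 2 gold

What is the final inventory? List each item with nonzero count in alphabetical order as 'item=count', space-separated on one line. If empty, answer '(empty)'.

Answer: compass=1 gold=2

Derivation:
After 1 (gather 4 gold): gold=4
After 2 (gather 8 quartz): gold=4 quartz=8
After 3 (craft rope): gold=3 quartz=6 rope=1
After 4 (craft rope): gold=2 quartz=4 rope=2
After 5 (craft rope): gold=1 quartz=2 rope=3
After 6 (craft rope): rope=4
After 7 (craft compass): compass=1
After 8 (gather 2 gold): compass=1 gold=2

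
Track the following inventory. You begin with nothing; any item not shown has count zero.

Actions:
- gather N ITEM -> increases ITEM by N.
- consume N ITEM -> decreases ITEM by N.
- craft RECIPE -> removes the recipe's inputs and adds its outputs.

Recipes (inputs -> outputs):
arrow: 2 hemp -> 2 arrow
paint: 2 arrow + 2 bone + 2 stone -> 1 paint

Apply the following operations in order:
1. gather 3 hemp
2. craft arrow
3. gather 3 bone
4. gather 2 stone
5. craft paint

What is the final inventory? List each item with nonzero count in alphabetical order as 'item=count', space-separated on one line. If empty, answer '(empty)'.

After 1 (gather 3 hemp): hemp=3
After 2 (craft arrow): arrow=2 hemp=1
After 3 (gather 3 bone): arrow=2 bone=3 hemp=1
After 4 (gather 2 stone): arrow=2 bone=3 hemp=1 stone=2
After 5 (craft paint): bone=1 hemp=1 paint=1

Answer: bone=1 hemp=1 paint=1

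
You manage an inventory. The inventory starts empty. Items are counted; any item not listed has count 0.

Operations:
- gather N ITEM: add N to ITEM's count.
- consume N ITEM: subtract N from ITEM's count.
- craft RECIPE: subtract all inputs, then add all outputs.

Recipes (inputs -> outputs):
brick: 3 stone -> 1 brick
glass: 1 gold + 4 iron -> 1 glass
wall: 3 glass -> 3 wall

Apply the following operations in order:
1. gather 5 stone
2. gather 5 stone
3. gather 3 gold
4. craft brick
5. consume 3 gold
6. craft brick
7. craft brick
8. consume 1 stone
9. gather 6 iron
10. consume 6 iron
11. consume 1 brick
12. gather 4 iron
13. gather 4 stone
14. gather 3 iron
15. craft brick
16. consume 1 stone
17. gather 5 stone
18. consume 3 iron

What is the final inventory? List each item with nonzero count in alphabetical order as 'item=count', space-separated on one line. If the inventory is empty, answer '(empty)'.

After 1 (gather 5 stone): stone=5
After 2 (gather 5 stone): stone=10
After 3 (gather 3 gold): gold=3 stone=10
After 4 (craft brick): brick=1 gold=3 stone=7
After 5 (consume 3 gold): brick=1 stone=7
After 6 (craft brick): brick=2 stone=4
After 7 (craft brick): brick=3 stone=1
After 8 (consume 1 stone): brick=3
After 9 (gather 6 iron): brick=3 iron=6
After 10 (consume 6 iron): brick=3
After 11 (consume 1 brick): brick=2
After 12 (gather 4 iron): brick=2 iron=4
After 13 (gather 4 stone): brick=2 iron=4 stone=4
After 14 (gather 3 iron): brick=2 iron=7 stone=4
After 15 (craft brick): brick=3 iron=7 stone=1
After 16 (consume 1 stone): brick=3 iron=7
After 17 (gather 5 stone): brick=3 iron=7 stone=5
After 18 (consume 3 iron): brick=3 iron=4 stone=5

Answer: brick=3 iron=4 stone=5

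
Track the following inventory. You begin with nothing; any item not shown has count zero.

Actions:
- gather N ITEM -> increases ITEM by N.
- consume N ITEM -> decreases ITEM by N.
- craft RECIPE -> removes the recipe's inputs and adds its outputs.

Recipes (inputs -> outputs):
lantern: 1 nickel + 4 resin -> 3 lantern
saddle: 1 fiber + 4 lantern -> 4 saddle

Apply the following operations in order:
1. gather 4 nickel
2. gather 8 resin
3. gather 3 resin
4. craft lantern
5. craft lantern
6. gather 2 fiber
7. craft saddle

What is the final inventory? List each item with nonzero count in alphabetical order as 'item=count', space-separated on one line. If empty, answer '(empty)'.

Answer: fiber=1 lantern=2 nickel=2 resin=3 saddle=4

Derivation:
After 1 (gather 4 nickel): nickel=4
After 2 (gather 8 resin): nickel=4 resin=8
After 3 (gather 3 resin): nickel=4 resin=11
After 4 (craft lantern): lantern=3 nickel=3 resin=7
After 5 (craft lantern): lantern=6 nickel=2 resin=3
After 6 (gather 2 fiber): fiber=2 lantern=6 nickel=2 resin=3
After 7 (craft saddle): fiber=1 lantern=2 nickel=2 resin=3 saddle=4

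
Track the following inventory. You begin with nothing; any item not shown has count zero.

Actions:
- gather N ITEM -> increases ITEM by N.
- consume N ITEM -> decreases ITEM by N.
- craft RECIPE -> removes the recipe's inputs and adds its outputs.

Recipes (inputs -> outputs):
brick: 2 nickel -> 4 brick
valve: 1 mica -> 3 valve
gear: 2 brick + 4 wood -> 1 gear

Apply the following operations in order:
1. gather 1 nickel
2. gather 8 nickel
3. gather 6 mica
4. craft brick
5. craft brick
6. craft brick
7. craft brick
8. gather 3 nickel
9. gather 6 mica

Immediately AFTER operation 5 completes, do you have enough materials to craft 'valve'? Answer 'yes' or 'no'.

After 1 (gather 1 nickel): nickel=1
After 2 (gather 8 nickel): nickel=9
After 3 (gather 6 mica): mica=6 nickel=9
After 4 (craft brick): brick=4 mica=6 nickel=7
After 5 (craft brick): brick=8 mica=6 nickel=5

Answer: yes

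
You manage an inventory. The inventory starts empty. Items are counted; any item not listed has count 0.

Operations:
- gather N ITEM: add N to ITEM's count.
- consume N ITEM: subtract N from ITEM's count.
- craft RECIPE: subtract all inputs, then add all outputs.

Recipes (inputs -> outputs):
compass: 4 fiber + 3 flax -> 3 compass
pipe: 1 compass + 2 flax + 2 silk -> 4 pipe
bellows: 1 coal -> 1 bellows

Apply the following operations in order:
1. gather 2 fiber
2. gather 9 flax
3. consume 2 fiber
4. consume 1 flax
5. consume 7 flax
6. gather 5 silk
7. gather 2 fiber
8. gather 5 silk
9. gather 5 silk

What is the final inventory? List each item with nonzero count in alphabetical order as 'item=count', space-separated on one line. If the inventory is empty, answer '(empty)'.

Answer: fiber=2 flax=1 silk=15

Derivation:
After 1 (gather 2 fiber): fiber=2
After 2 (gather 9 flax): fiber=2 flax=9
After 3 (consume 2 fiber): flax=9
After 4 (consume 1 flax): flax=8
After 5 (consume 7 flax): flax=1
After 6 (gather 5 silk): flax=1 silk=5
After 7 (gather 2 fiber): fiber=2 flax=1 silk=5
After 8 (gather 5 silk): fiber=2 flax=1 silk=10
After 9 (gather 5 silk): fiber=2 flax=1 silk=15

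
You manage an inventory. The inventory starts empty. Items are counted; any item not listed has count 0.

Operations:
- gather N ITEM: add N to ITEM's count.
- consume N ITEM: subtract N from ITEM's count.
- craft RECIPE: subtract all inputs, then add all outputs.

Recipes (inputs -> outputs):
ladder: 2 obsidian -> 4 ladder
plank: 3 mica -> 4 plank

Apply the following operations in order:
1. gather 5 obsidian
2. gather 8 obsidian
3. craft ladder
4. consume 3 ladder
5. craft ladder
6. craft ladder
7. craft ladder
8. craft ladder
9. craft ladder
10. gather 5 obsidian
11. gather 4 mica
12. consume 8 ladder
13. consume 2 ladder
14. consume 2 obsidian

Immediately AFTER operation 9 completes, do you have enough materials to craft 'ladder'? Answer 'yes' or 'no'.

After 1 (gather 5 obsidian): obsidian=5
After 2 (gather 8 obsidian): obsidian=13
After 3 (craft ladder): ladder=4 obsidian=11
After 4 (consume 3 ladder): ladder=1 obsidian=11
After 5 (craft ladder): ladder=5 obsidian=9
After 6 (craft ladder): ladder=9 obsidian=7
After 7 (craft ladder): ladder=13 obsidian=5
After 8 (craft ladder): ladder=17 obsidian=3
After 9 (craft ladder): ladder=21 obsidian=1

Answer: no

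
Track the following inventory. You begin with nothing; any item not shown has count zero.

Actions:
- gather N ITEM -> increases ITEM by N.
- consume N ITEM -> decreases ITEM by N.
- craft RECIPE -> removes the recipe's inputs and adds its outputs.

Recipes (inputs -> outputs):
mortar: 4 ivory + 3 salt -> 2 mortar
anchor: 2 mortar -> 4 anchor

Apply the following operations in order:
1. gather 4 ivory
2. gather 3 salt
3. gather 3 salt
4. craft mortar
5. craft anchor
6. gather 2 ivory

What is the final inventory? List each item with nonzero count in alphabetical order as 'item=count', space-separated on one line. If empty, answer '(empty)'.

Answer: anchor=4 ivory=2 salt=3

Derivation:
After 1 (gather 4 ivory): ivory=4
After 2 (gather 3 salt): ivory=4 salt=3
After 3 (gather 3 salt): ivory=4 salt=6
After 4 (craft mortar): mortar=2 salt=3
After 5 (craft anchor): anchor=4 salt=3
After 6 (gather 2 ivory): anchor=4 ivory=2 salt=3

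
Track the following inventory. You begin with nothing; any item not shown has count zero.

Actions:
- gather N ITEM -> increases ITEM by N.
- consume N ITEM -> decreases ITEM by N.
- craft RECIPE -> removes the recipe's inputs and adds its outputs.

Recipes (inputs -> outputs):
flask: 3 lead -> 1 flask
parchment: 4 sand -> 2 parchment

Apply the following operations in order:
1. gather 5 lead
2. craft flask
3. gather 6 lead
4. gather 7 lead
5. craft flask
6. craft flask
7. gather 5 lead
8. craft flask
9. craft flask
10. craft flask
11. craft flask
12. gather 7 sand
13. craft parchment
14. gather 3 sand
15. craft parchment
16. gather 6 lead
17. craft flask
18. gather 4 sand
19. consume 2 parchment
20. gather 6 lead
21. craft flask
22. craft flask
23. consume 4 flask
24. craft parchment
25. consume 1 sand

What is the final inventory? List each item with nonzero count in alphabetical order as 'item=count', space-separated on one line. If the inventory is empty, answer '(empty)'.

After 1 (gather 5 lead): lead=5
After 2 (craft flask): flask=1 lead=2
After 3 (gather 6 lead): flask=1 lead=8
After 4 (gather 7 lead): flask=1 lead=15
After 5 (craft flask): flask=2 lead=12
After 6 (craft flask): flask=3 lead=9
After 7 (gather 5 lead): flask=3 lead=14
After 8 (craft flask): flask=4 lead=11
After 9 (craft flask): flask=5 lead=8
After 10 (craft flask): flask=6 lead=5
After 11 (craft flask): flask=7 lead=2
After 12 (gather 7 sand): flask=7 lead=2 sand=7
After 13 (craft parchment): flask=7 lead=2 parchment=2 sand=3
After 14 (gather 3 sand): flask=7 lead=2 parchment=2 sand=6
After 15 (craft parchment): flask=7 lead=2 parchment=4 sand=2
After 16 (gather 6 lead): flask=7 lead=8 parchment=4 sand=2
After 17 (craft flask): flask=8 lead=5 parchment=4 sand=2
After 18 (gather 4 sand): flask=8 lead=5 parchment=4 sand=6
After 19 (consume 2 parchment): flask=8 lead=5 parchment=2 sand=6
After 20 (gather 6 lead): flask=8 lead=11 parchment=2 sand=6
After 21 (craft flask): flask=9 lead=8 parchment=2 sand=6
After 22 (craft flask): flask=10 lead=5 parchment=2 sand=6
After 23 (consume 4 flask): flask=6 lead=5 parchment=2 sand=6
After 24 (craft parchment): flask=6 lead=5 parchment=4 sand=2
After 25 (consume 1 sand): flask=6 lead=5 parchment=4 sand=1

Answer: flask=6 lead=5 parchment=4 sand=1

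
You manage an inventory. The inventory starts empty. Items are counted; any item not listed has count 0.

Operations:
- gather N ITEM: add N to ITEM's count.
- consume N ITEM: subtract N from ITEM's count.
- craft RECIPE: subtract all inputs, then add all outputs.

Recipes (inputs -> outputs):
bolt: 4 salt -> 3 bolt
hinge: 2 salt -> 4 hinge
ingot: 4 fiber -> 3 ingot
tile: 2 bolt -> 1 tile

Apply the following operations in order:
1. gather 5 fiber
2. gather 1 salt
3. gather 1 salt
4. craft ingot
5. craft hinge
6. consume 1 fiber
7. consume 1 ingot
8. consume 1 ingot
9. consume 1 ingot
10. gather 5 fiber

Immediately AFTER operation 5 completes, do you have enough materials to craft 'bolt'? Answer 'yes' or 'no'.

Answer: no

Derivation:
After 1 (gather 5 fiber): fiber=5
After 2 (gather 1 salt): fiber=5 salt=1
After 3 (gather 1 salt): fiber=5 salt=2
After 4 (craft ingot): fiber=1 ingot=3 salt=2
After 5 (craft hinge): fiber=1 hinge=4 ingot=3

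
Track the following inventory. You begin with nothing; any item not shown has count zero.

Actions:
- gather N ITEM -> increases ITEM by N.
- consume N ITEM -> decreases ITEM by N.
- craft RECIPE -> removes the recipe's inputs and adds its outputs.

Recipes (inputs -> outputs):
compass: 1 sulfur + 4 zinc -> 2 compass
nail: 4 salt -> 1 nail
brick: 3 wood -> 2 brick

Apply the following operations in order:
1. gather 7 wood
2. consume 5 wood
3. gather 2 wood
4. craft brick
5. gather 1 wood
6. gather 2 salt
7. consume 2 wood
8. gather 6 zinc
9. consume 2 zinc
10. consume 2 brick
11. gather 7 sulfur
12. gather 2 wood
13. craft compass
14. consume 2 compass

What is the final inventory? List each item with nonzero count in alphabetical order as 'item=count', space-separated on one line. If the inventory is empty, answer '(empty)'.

Answer: salt=2 sulfur=6 wood=2

Derivation:
After 1 (gather 7 wood): wood=7
After 2 (consume 5 wood): wood=2
After 3 (gather 2 wood): wood=4
After 4 (craft brick): brick=2 wood=1
After 5 (gather 1 wood): brick=2 wood=2
After 6 (gather 2 salt): brick=2 salt=2 wood=2
After 7 (consume 2 wood): brick=2 salt=2
After 8 (gather 6 zinc): brick=2 salt=2 zinc=6
After 9 (consume 2 zinc): brick=2 salt=2 zinc=4
After 10 (consume 2 brick): salt=2 zinc=4
After 11 (gather 7 sulfur): salt=2 sulfur=7 zinc=4
After 12 (gather 2 wood): salt=2 sulfur=7 wood=2 zinc=4
After 13 (craft compass): compass=2 salt=2 sulfur=6 wood=2
After 14 (consume 2 compass): salt=2 sulfur=6 wood=2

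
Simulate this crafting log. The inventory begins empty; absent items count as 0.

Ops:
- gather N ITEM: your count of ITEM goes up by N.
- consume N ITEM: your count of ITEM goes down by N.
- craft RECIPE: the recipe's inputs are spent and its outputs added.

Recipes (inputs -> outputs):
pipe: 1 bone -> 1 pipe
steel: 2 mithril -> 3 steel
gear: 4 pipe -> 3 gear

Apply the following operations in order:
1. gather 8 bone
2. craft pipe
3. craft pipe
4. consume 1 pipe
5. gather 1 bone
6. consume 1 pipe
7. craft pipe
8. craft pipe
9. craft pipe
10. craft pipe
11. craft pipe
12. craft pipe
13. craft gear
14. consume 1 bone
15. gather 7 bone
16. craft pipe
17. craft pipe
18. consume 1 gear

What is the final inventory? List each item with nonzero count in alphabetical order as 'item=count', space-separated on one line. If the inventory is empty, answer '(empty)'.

After 1 (gather 8 bone): bone=8
After 2 (craft pipe): bone=7 pipe=1
After 3 (craft pipe): bone=6 pipe=2
After 4 (consume 1 pipe): bone=6 pipe=1
After 5 (gather 1 bone): bone=7 pipe=1
After 6 (consume 1 pipe): bone=7
After 7 (craft pipe): bone=6 pipe=1
After 8 (craft pipe): bone=5 pipe=2
After 9 (craft pipe): bone=4 pipe=3
After 10 (craft pipe): bone=3 pipe=4
After 11 (craft pipe): bone=2 pipe=5
After 12 (craft pipe): bone=1 pipe=6
After 13 (craft gear): bone=1 gear=3 pipe=2
After 14 (consume 1 bone): gear=3 pipe=2
After 15 (gather 7 bone): bone=7 gear=3 pipe=2
After 16 (craft pipe): bone=6 gear=3 pipe=3
After 17 (craft pipe): bone=5 gear=3 pipe=4
After 18 (consume 1 gear): bone=5 gear=2 pipe=4

Answer: bone=5 gear=2 pipe=4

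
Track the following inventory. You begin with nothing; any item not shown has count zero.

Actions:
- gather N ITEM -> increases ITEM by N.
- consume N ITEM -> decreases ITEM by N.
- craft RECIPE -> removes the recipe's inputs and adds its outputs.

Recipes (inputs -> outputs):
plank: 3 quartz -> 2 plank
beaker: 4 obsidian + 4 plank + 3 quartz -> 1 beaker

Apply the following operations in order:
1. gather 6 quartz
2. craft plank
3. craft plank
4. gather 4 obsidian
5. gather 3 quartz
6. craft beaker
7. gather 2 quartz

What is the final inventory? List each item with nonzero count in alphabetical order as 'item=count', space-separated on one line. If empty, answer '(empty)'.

Answer: beaker=1 quartz=2

Derivation:
After 1 (gather 6 quartz): quartz=6
After 2 (craft plank): plank=2 quartz=3
After 3 (craft plank): plank=4
After 4 (gather 4 obsidian): obsidian=4 plank=4
After 5 (gather 3 quartz): obsidian=4 plank=4 quartz=3
After 6 (craft beaker): beaker=1
After 7 (gather 2 quartz): beaker=1 quartz=2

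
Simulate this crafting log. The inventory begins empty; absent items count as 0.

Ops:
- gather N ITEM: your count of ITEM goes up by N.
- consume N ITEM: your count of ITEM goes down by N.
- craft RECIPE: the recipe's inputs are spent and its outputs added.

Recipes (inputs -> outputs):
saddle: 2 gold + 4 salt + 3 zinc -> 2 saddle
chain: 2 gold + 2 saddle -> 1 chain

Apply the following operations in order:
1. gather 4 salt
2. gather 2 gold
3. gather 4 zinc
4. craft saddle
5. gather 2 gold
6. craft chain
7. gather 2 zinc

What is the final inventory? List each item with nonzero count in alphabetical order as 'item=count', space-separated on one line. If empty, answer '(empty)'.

After 1 (gather 4 salt): salt=4
After 2 (gather 2 gold): gold=2 salt=4
After 3 (gather 4 zinc): gold=2 salt=4 zinc=4
After 4 (craft saddle): saddle=2 zinc=1
After 5 (gather 2 gold): gold=2 saddle=2 zinc=1
After 6 (craft chain): chain=1 zinc=1
After 7 (gather 2 zinc): chain=1 zinc=3

Answer: chain=1 zinc=3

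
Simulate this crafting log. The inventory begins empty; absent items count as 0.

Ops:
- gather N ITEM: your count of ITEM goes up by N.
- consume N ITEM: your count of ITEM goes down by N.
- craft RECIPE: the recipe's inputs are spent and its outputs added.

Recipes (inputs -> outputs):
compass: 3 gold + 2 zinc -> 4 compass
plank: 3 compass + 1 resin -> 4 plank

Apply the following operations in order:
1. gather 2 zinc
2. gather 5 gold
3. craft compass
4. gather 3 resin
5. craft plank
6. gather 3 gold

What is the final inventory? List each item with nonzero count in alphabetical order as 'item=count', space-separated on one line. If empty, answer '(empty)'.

Answer: compass=1 gold=5 plank=4 resin=2

Derivation:
After 1 (gather 2 zinc): zinc=2
After 2 (gather 5 gold): gold=5 zinc=2
After 3 (craft compass): compass=4 gold=2
After 4 (gather 3 resin): compass=4 gold=2 resin=3
After 5 (craft plank): compass=1 gold=2 plank=4 resin=2
After 6 (gather 3 gold): compass=1 gold=5 plank=4 resin=2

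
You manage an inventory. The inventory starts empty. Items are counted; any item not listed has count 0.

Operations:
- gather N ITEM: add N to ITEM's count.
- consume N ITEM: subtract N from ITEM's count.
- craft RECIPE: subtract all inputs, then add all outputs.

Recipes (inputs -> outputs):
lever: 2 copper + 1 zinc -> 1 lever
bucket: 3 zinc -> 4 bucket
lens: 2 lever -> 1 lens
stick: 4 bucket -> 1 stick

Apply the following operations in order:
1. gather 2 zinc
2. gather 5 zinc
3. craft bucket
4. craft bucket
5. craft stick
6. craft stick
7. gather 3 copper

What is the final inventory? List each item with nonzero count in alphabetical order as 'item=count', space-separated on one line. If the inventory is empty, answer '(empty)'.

Answer: copper=3 stick=2 zinc=1

Derivation:
After 1 (gather 2 zinc): zinc=2
After 2 (gather 5 zinc): zinc=7
After 3 (craft bucket): bucket=4 zinc=4
After 4 (craft bucket): bucket=8 zinc=1
After 5 (craft stick): bucket=4 stick=1 zinc=1
After 6 (craft stick): stick=2 zinc=1
After 7 (gather 3 copper): copper=3 stick=2 zinc=1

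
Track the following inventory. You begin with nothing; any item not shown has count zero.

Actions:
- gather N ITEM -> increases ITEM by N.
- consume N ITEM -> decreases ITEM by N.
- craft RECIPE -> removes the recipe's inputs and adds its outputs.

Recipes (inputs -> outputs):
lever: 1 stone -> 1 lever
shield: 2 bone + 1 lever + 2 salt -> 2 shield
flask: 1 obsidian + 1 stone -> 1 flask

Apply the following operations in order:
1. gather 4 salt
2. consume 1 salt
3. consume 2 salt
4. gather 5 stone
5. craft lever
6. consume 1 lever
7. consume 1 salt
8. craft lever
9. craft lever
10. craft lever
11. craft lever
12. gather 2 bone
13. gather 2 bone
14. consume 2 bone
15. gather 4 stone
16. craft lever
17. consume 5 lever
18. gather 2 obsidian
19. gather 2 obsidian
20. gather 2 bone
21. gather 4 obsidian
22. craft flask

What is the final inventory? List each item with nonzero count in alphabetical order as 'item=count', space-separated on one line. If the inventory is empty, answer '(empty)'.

After 1 (gather 4 salt): salt=4
After 2 (consume 1 salt): salt=3
After 3 (consume 2 salt): salt=1
After 4 (gather 5 stone): salt=1 stone=5
After 5 (craft lever): lever=1 salt=1 stone=4
After 6 (consume 1 lever): salt=1 stone=4
After 7 (consume 1 salt): stone=4
After 8 (craft lever): lever=1 stone=3
After 9 (craft lever): lever=2 stone=2
After 10 (craft lever): lever=3 stone=1
After 11 (craft lever): lever=4
After 12 (gather 2 bone): bone=2 lever=4
After 13 (gather 2 bone): bone=4 lever=4
After 14 (consume 2 bone): bone=2 lever=4
After 15 (gather 4 stone): bone=2 lever=4 stone=4
After 16 (craft lever): bone=2 lever=5 stone=3
After 17 (consume 5 lever): bone=2 stone=3
After 18 (gather 2 obsidian): bone=2 obsidian=2 stone=3
After 19 (gather 2 obsidian): bone=2 obsidian=4 stone=3
After 20 (gather 2 bone): bone=4 obsidian=4 stone=3
After 21 (gather 4 obsidian): bone=4 obsidian=8 stone=3
After 22 (craft flask): bone=4 flask=1 obsidian=7 stone=2

Answer: bone=4 flask=1 obsidian=7 stone=2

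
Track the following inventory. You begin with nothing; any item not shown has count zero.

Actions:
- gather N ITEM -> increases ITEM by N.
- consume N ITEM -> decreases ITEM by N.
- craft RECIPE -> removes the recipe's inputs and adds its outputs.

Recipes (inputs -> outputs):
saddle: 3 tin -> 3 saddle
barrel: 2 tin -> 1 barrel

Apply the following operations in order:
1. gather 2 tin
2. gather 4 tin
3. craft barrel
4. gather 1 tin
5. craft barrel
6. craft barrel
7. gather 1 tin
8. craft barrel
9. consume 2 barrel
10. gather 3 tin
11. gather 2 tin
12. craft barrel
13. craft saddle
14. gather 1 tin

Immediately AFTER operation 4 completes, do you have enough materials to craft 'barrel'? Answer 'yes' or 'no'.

After 1 (gather 2 tin): tin=2
After 2 (gather 4 tin): tin=6
After 3 (craft barrel): barrel=1 tin=4
After 4 (gather 1 tin): barrel=1 tin=5

Answer: yes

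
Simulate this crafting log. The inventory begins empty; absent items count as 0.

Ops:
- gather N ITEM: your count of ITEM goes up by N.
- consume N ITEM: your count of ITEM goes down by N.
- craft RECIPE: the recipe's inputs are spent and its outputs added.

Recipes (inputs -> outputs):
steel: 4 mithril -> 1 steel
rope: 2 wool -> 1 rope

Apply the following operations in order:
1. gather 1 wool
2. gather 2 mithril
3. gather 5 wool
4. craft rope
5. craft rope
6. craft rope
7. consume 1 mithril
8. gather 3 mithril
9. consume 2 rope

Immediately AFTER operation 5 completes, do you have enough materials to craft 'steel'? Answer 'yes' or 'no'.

After 1 (gather 1 wool): wool=1
After 2 (gather 2 mithril): mithril=2 wool=1
After 3 (gather 5 wool): mithril=2 wool=6
After 4 (craft rope): mithril=2 rope=1 wool=4
After 5 (craft rope): mithril=2 rope=2 wool=2

Answer: no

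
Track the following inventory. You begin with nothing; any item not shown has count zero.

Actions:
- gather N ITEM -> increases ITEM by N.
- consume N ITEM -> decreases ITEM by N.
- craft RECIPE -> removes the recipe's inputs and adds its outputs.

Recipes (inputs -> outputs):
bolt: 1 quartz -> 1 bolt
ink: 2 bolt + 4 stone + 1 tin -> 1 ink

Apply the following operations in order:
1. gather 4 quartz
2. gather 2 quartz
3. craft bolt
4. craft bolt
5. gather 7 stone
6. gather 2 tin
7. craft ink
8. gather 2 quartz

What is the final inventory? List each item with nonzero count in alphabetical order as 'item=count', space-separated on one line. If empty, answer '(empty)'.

Answer: ink=1 quartz=6 stone=3 tin=1

Derivation:
After 1 (gather 4 quartz): quartz=4
After 2 (gather 2 quartz): quartz=6
After 3 (craft bolt): bolt=1 quartz=5
After 4 (craft bolt): bolt=2 quartz=4
After 5 (gather 7 stone): bolt=2 quartz=4 stone=7
After 6 (gather 2 tin): bolt=2 quartz=4 stone=7 tin=2
After 7 (craft ink): ink=1 quartz=4 stone=3 tin=1
After 8 (gather 2 quartz): ink=1 quartz=6 stone=3 tin=1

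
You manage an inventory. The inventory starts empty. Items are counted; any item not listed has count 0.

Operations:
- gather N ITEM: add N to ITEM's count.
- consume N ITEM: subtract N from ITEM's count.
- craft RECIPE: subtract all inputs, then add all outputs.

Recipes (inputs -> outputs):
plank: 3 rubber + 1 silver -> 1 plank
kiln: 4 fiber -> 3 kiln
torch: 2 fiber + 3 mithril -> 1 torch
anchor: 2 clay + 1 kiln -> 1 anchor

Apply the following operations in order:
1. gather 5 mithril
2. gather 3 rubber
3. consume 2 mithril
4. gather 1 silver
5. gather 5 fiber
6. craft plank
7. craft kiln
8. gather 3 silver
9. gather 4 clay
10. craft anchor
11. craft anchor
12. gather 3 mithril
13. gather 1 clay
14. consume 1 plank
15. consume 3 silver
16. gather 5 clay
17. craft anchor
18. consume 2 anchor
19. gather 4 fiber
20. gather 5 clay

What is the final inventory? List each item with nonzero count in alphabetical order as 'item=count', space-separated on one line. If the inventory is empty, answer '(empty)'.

After 1 (gather 5 mithril): mithril=5
After 2 (gather 3 rubber): mithril=5 rubber=3
After 3 (consume 2 mithril): mithril=3 rubber=3
After 4 (gather 1 silver): mithril=3 rubber=3 silver=1
After 5 (gather 5 fiber): fiber=5 mithril=3 rubber=3 silver=1
After 6 (craft plank): fiber=5 mithril=3 plank=1
After 7 (craft kiln): fiber=1 kiln=3 mithril=3 plank=1
After 8 (gather 3 silver): fiber=1 kiln=3 mithril=3 plank=1 silver=3
After 9 (gather 4 clay): clay=4 fiber=1 kiln=3 mithril=3 plank=1 silver=3
After 10 (craft anchor): anchor=1 clay=2 fiber=1 kiln=2 mithril=3 plank=1 silver=3
After 11 (craft anchor): anchor=2 fiber=1 kiln=1 mithril=3 plank=1 silver=3
After 12 (gather 3 mithril): anchor=2 fiber=1 kiln=1 mithril=6 plank=1 silver=3
After 13 (gather 1 clay): anchor=2 clay=1 fiber=1 kiln=1 mithril=6 plank=1 silver=3
After 14 (consume 1 plank): anchor=2 clay=1 fiber=1 kiln=1 mithril=6 silver=3
After 15 (consume 3 silver): anchor=2 clay=1 fiber=1 kiln=1 mithril=6
After 16 (gather 5 clay): anchor=2 clay=6 fiber=1 kiln=1 mithril=6
After 17 (craft anchor): anchor=3 clay=4 fiber=1 mithril=6
After 18 (consume 2 anchor): anchor=1 clay=4 fiber=1 mithril=6
After 19 (gather 4 fiber): anchor=1 clay=4 fiber=5 mithril=6
After 20 (gather 5 clay): anchor=1 clay=9 fiber=5 mithril=6

Answer: anchor=1 clay=9 fiber=5 mithril=6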